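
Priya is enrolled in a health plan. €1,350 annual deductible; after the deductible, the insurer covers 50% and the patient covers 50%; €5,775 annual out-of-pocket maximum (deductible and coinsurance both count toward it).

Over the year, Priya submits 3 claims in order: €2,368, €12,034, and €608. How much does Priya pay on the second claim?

#1 (€2,368): €1,350 to deductible, leaving €1,018; 50% of €1,018 = €509. Patient owes €1,859 (running OOP €1,859).
#2 (€12,034): deductible already satisfied, so patient's share is 50% × €12,034 = €6,017. OOP would hit €7,876 > €5,775, so the cap limits the patient to €5,775 − €1,859 = €3,916.

€3,916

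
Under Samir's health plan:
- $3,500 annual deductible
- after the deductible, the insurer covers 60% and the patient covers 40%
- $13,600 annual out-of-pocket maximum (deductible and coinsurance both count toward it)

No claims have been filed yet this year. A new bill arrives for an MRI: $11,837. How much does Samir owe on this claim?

Deductible not yet touched, so the first $3,500 of the bill goes to the deductible.
After the $3,500 deductible portion, $11,837 − $3,500 = $8,337 is subject to coinsurance.
Coinsurance: $8,337 × 40% = $3,334.80.
That puts the patient's cost at $3,500 + $3,334.80 = $6,834.80 before any cap.
Total out-of-pocket so far would be $0 + $6,834.80 = $6,834.80, below the $13,600 cap — no reduction.

$6,834.80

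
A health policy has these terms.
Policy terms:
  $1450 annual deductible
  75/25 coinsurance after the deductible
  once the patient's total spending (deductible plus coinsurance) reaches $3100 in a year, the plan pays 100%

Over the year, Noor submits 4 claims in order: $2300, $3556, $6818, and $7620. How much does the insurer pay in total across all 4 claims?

Bill 1, $2300: deductible takes $1450, $850 remains; coinsurance $850 × 25% = $212.50. Patient pays $1662.50; OOP now $1662.50. Plan pays $2300 − $1662.50 = $637.50.
Bill 2, $3556: 25% coinsurance on $3556 = $889. Cost to patient: $889. OOP to date $2551.50. Plan pays $3556 − $889 = $2667.
Bill 3, $6818: 25% coinsurance on $6818 = $1704.50. That would push OOP to $4256, over the $3100 cap, so patient pays $3100 − $2551.50 = $548.50. Plan pays $6818 − $548.50 = $6269.50.
Bill 4, $7620: 25% coinsurance on $7620 = $1905. That would push OOP to $5005, over the $3100 cap, so patient pays $3100 − $3100 = $0. Plan pays $7620 − $0 = $7620.
Insurer total: $637.50 + $2667 + $6269.50 + $7620 = $17194.

$17194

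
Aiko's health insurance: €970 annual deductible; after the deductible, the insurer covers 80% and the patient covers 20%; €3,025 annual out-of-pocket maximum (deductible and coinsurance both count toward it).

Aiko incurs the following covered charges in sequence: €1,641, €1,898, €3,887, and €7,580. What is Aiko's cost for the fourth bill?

Claim 1 — €1,641: deductible takes €970, €671 remains; 20% of €671 = €134.20. Cost to patient: €1,104.20. OOP to date €1,104.20.
Claim 2 — €1,898: deductible met; 20% of €1,898 = €379.60. Patient owes €379.60 (running OOP €1,483.80).
Claim 3 — €3,887: 20% coinsurance on €3,887 = €777.40. Cost to patient: €777.40. OOP to date €2,261.20.
Claim 4 — €7,580: deductible already satisfied, so patient's share is 20% × €7,580 = €1,516. Adding that to €2,261.20 gives €3,777.20, past the €3,025 cap; patient pays only €3,025 − €2,261.20 = €763.80.

€763.80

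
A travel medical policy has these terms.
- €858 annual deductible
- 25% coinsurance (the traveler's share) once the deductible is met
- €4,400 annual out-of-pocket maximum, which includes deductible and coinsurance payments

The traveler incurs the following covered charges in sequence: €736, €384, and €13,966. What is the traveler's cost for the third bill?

Claim 1 — €736: entire amount goes to the deductible. Traveler owes €736 (running OOP €736).
Claim 2 — €384: €122 to deductible, leaving €262; 25% of €262 = €65.50. Traveler owes €187.50 (running OOP €923.50).
Claim 3 — €13,966: deductible already satisfied, so traveler's share is 25% × €13,966 = €3,491.50. Adding that to €923.50 gives €4,415, past the €4,400 cap; traveler pays only €4,400 − €923.50 = €3,476.50.

€3,476.50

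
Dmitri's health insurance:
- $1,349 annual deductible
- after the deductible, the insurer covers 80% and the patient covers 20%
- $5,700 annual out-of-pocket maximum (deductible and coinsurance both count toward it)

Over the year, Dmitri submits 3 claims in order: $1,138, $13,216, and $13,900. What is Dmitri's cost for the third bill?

Bill 1, $1,138: all of it applies to the deductible. Patient pays $1,138; OOP now $1,138.
Bill 2, $13,216: $211 to deductible, leaving $13,005; coinsurance $13,005 × 20% = $2,601. Cost to patient: $2,812. OOP to date $3,950.
Bill 3, $13,900: deductible met; 20% of $13,900 = $2,780. Adding that to $3,950 gives $6,730, past the $5,700 cap; patient pays only $5,700 − $3,950 = $1,750.

$1,750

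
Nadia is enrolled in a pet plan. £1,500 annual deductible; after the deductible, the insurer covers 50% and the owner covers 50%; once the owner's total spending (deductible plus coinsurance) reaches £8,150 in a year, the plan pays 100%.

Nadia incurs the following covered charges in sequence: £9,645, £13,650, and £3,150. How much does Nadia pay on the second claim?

£2,577.50

Bill 1, £9,645: deductible takes £1,500, £8,145 remains; coinsurance £8,145 × 50% = £4,072.50. Cost to owner: £5,572.50. OOP to date £5,572.50.
Bill 2, £13,650: deductible met; 50% of £13,650 = £6,825. Adding that to £5,572.50 gives £12,397.50, past the £8,150 cap; owner pays only £8,150 − £5,572.50 = £2,577.50.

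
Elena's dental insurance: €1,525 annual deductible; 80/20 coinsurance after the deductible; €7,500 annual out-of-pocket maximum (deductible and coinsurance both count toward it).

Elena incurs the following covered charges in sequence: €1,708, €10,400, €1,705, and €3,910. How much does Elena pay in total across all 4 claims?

#1 (€1,708): deductible takes €1,525, €183 remains; coinsurance €183 × 20% = €36.60. Cost to patient: €1,561.60. OOP to date €1,561.60.
#2 (€10,400): deductible already satisfied, so patient's share is 20% × €10,400 = €2,080. Patient owes €2,080 (running OOP €3,641.60).
#3 (€1,705): 20% coinsurance on €1,705 = €341. Patient pays €341; OOP now €3,982.60.
#4 (€3,910): 20% coinsurance on €3,910 = €782. Patient owes €782 (running OOP €4,764.60).
Total paid by the patient: €1,561.60 + €2,080 + €341 + €782 = €4,764.60.

€4,764.60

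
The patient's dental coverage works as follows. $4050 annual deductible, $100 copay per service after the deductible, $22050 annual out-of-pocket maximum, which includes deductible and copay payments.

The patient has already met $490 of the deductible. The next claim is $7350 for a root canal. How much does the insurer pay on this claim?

$3690

$490 of the $4050 deductible is already met, leaving $3560.
The remaining $3790 (= $7350 − $3560) moves to the copay.
Copay on this service: $100.
Patient responsibility before any cap: $3560 + $100 = $3660.
Cumulative spending $490 + $3660 = $4150 stays under the $22050 maximum.
Insurer pays the balance: $7350 − $3660 = $3690.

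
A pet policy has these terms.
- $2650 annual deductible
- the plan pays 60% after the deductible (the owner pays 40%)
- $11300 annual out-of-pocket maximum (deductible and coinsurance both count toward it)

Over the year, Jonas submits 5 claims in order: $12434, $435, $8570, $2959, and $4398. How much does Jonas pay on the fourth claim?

$1134.40

Bill 1, $12434: $2650 to deductible, leaving $9784; owner's 40% is $3913.60. Owner pays $6563.60; OOP now $6563.60.
Bill 2, $435: deductible already satisfied, so owner's share is 40% × $435 = $174. Owner owes $174 (running OOP $6737.60).
Bill 3, $8570: deductible already satisfied, so owner's share is 40% × $8570 = $3428. Owner pays $3428; OOP now $10165.60.
Bill 4, $2959: deductible met; 40% of $2959 = $1183.60. Adding that to $10165.60 gives $11349.20, past the $11300 cap; owner pays only $11300 − $10165.60 = $1134.40.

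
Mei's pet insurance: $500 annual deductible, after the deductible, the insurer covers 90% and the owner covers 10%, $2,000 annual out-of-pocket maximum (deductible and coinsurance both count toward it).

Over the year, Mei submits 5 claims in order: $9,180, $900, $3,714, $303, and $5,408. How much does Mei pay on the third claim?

Claim 1 ($9,180): $500 to deductible, leaving $8,680; coinsurance $8,680 × 10% = $868. Owner pays $1,368; OOP now $1,368.
Claim 2 ($900): deductible already satisfied, so owner's share is 10% × $900 = $90. Cost to owner: $90. OOP to date $1,458.
Claim 3 ($3,714): deductible already satisfied, so owner's share is 10% × $3,714 = $371.40. Cost to owner: $371.40. OOP to date $1,829.40.

$371.40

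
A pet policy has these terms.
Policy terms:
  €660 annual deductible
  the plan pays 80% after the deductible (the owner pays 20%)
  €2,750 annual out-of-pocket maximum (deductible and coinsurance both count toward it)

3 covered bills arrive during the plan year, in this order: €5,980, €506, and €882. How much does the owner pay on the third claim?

€176.40

#1 (€5,980): €660 to deductible, leaving €5,320; owner's 20% is €1,064. Owner owes €1,724 (running OOP €1,724).
#2 (€506): 20% coinsurance on €506 = €101.20. Cost to owner: €101.20. OOP to date €1,825.20.
#3 (€882): deductible already satisfied, so owner's share is 20% × €882 = €176.40. Owner pays €176.40; OOP now €2,001.60.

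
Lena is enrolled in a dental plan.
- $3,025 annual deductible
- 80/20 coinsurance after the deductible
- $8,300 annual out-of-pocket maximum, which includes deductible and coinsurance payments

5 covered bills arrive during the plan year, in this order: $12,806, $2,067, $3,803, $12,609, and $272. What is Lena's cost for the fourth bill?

$2,144.80

Claim 1 ($12,806): $3,025 to deductible, leaving $9,781; 20% of $9,781 = $1,956.20. Cost to patient: $4,981.20. OOP to date $4,981.20.
Claim 2 ($2,067): deductible already satisfied, so patient's share is 20% × $2,067 = $413.40. Cost to patient: $413.40. OOP to date $5,394.60.
Claim 3 ($3,803): 20% coinsurance on $3,803 = $760.60. Cost to patient: $760.60. OOP to date $6,155.20.
Claim 4 ($12,609): deductible already satisfied, so patient's share is 20% × $12,609 = $2,521.80. Adding that to $6,155.20 gives $8,677, past the $8,300 cap; patient pays only $8,300 − $6,155.20 = $2,144.80.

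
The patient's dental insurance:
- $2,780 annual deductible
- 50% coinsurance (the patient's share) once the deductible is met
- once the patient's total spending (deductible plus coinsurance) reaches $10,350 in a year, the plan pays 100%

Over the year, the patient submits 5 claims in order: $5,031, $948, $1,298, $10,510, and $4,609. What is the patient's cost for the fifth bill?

$66.50

Claim 1 ($5,031): $2,780 to deductible, leaving $2,251; patient's 50% is $1,125.50. Patient owes $3,905.50 (running OOP $3,905.50).
Claim 2 ($948): deductible met; 50% of $948 = $474. Patient owes $474 (running OOP $4,379.50).
Claim 3 ($1,298): deductible already satisfied, so patient's share is 50% × $1,298 = $649. Cost to patient: $649. OOP to date $5,028.50.
Claim 4 ($10,510): deductible already satisfied, so patient's share is 50% × $10,510 = $5,255. Patient owes $5,255 (running OOP $10,283.50).
Claim 5 ($4,609): deductible already satisfied, so patient's share is 50% × $4,609 = $2,304.50. That would push OOP to $12,588, over the $10,350 cap, so patient pays $10,350 − $10,283.50 = $66.50.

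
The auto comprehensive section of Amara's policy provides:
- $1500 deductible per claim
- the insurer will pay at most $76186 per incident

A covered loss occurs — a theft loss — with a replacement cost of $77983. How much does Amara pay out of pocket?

$1797

Less the $1500 deductible: $77983 − $1500 = $76483.
The $76186 per-incident cap binds; insurer pays $76186.
Policyholder's share is the uncovered remainder: $77983 − $76186 = $1797.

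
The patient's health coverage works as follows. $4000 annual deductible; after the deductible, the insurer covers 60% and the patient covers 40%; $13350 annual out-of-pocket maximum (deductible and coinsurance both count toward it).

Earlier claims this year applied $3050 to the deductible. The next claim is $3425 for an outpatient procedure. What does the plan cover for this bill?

$1485

$3050 of the $4000 deductible is already met, leaving $950.
The remaining $2475 (= $3425 − $950) moves to coinsurance.
40% of $2475 = $990 falls to the patient.
That puts the patient's cost at $950 + $990 = $1940 before any cap.
Total out-of-pocket so far would be $3050 + $1940 = $4990, below the $13350 cap — no reduction.
The plan picks up $3425 − $1940 = $1485.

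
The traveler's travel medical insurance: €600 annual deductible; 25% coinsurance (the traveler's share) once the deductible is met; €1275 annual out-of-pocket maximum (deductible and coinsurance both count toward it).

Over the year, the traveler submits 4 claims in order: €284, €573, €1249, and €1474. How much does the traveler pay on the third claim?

€312.25

Claim 1 (€284): all of it applies to the deductible. Traveler pays €284; OOP now €284.
Claim 2 (€573): deductible takes €316, €257 remains; 25% of €257 = €64.25. Traveler owes €380.25 (running OOP €664.25).
Claim 3 (€1249): deductible met; 25% of €1249 = €312.25. Traveler owes €312.25 (running OOP €976.50).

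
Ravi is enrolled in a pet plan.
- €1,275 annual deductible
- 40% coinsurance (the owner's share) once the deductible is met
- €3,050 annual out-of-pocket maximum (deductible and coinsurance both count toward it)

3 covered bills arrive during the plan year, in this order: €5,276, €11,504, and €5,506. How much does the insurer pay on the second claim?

Bill 1, €5,276: €1,275 to deductible, leaving €4,001; coinsurance €4,001 × 40% = €1,600.40. Owner owes €2,875.40 (running OOP €2,875.40). Insurer: €5,276 − €2,875.40 = €2,400.60.
Bill 2, €11,504: deductible already satisfied, so owner's share is 40% × €11,504 = €4,601.60. That would push OOP to €7,477, over the €3,050 cap, so owner pays €3,050 − €2,875.40 = €174.60. Plan pays €11,504 − €174.60 = €11,329.40.

€11,329.40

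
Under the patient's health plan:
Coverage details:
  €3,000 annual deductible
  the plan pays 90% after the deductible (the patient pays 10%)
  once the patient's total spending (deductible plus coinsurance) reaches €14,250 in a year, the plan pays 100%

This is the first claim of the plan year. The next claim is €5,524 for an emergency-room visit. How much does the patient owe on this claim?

€3,252.40

Deductible not yet touched, so the first €3,000 of the bill goes to the deductible.
The remaining €2,524 (= €5,524 − €3,000) moves to coinsurance.
Patient's 10% share of €2,524 is €252.40.
So the patient owes €3,000 + €252.40 = €3,252.40 before any cap.
Total out-of-pocket so far would be €0 + €3,252.40 = €3,252.40, below the €14,250 cap — no reduction.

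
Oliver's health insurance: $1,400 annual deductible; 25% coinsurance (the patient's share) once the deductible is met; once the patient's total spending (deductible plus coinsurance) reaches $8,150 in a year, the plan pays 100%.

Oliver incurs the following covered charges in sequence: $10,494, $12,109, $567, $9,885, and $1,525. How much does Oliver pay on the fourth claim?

Bill 1, $10,494: $1,400 to deductible, leaving $9,094; coinsurance $9,094 × 25% = $2,273.50. Patient owes $3,673.50 (running OOP $3,673.50).
Bill 2, $12,109: 25% coinsurance on $12,109 = $3,027.25. Patient pays $3,027.25; OOP now $6,700.75.
Bill 3, $567: 25% coinsurance on $567 = $141.75. Patient owes $141.75 (running OOP $6,842.50).
Bill 4, $9,885: 25% coinsurance on $9,885 = $2,471.25. Adding that to $6,842.50 gives $9,313.75, past the $8,150 cap; patient pays only $8,150 − $6,842.50 = $1,307.50.

$1,307.50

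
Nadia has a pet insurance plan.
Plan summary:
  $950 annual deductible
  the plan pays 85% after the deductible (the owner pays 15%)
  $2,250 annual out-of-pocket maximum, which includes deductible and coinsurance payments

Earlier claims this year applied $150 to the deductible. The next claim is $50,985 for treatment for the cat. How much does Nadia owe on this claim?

$2,100

$150 of the $950 deductible is already met, leaving $800.
That leaves $50,985 − $800 = $50,185 for coinsurance.
Owner's 15% share of $50,185 is $7,527.75.
So the owner owes $800 + $7,527.75 = $8,327.75 before any cap.
Year-to-date out-of-pocket would reach $150 + $8,327.75 = $8,477.75, above the $2,250 maximum, so the owner pays only $2,250 − $150 = $2,100.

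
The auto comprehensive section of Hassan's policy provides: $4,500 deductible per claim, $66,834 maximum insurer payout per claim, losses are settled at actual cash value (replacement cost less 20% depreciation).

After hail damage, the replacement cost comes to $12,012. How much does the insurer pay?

At 20% depreciation, ACV = $12,012 − $2,402.40 = $9,609.60.
After the deductible, $9,609.60 − $4,500 = $5,109.60 remains.
$5,109.60 is within the $66,834 limit, so the insurer pays $5,109.60.

$5,109.60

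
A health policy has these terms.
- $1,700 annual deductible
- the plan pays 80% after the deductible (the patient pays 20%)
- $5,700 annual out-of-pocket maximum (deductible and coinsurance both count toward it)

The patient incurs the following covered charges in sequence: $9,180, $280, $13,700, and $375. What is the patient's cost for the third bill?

#1 ($9,180): $1,700 to deductible, leaving $7,480; 20% of $7,480 = $1,496. Patient pays $3,196; OOP now $3,196.
#2 ($280): 20% coinsurance on $280 = $56. Patient pays $56; OOP now $3,252.
#3 ($13,700): deductible already satisfied, so patient's share is 20% × $13,700 = $2,740. Adding that to $3,252 gives $5,992, past the $5,700 cap; patient pays only $5,700 − $3,252 = $2,448.

$2,448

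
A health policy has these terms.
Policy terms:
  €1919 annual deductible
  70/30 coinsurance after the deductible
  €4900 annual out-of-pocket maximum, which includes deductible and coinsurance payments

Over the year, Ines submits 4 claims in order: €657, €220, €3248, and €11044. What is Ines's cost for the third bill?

#1 (€657): fully absorbed by the deductible. Patient owes €657 (running OOP €657).
#2 (€220): fully absorbed by the deductible. Patient pays €220; OOP now €877.
#3 (€3248): €1042 finishes the deductible; €2206 goes to coinsurance; patient's 30% is €661.80. Cost to patient: €1703.80. OOP to date €2580.80.

€1703.80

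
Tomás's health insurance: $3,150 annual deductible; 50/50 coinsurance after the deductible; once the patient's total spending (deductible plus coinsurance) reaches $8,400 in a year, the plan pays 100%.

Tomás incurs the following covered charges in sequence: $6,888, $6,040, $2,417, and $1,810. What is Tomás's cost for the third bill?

Bill 1, $6,888: deductible takes $3,150, $3,738 remains; 50% of $3,738 = $1,869. Patient owes $5,019 (running OOP $5,019).
Bill 2, $6,040: 50% coinsurance on $6,040 = $3,020. Patient pays $3,020; OOP now $8,039.
Bill 3, $2,417: deductible met; 50% of $2,417 = $1,208.50. That would push OOP to $9,247.50, over the $8,400 cap, so patient pays $8,400 − $8,039 = $361.

$361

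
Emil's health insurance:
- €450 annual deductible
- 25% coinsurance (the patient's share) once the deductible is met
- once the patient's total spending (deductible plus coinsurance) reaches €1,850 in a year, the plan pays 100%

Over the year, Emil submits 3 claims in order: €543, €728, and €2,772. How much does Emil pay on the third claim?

€693

Claim 1 (€543): deductible takes €450, €93 remains; 25% of €93 = €23.25. Patient pays €473.25; OOP now €473.25.
Claim 2 (€728): deductible already satisfied, so patient's share is 25% × €728 = €182. Patient owes €182 (running OOP €655.25).
Claim 3 (€2,772): 25% coinsurance on €2,772 = €693. Cost to patient: €693. OOP to date €1,348.25.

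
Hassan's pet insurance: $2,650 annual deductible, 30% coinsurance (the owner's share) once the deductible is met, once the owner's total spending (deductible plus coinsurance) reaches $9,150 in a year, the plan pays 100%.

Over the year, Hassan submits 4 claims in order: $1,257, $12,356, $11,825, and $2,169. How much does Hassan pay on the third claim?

Claim 1 — $1,257: fully absorbed by the deductible. Cost to owner: $1,257. OOP to date $1,257.
Claim 2 — $12,356: $1,393 to deductible, leaving $10,963; 30% of $10,963 = $3,288.90. Owner owes $4,681.90 (running OOP $5,938.90).
Claim 3 — $11,825: deductible met; 30% of $11,825 = $3,547.50. Adding that to $5,938.90 gives $9,486.40, past the $9,150 cap; owner pays only $9,150 − $5,938.90 = $3,211.10.

$3,211.10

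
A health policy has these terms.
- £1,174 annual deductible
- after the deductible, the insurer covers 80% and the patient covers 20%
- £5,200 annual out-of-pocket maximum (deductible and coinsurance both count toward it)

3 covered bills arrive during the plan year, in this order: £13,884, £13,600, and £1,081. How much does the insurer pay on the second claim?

#1 (£13,884): £1,174 finishes the deductible; £12,710 goes to coinsurance; 20% of £12,710 = £2,542. Patient pays £3,716; OOP now £3,716. Plan pays £13,884 − £3,716 = £10,168.
#2 (£13,600): deductible already satisfied, so patient's share is 20% × £13,600 = £2,720. OOP would hit £6,436 > £5,200, so the cap limits the patient to £5,200 − £3,716 = £1,484. Insurer: £13,600 − £1,484 = £12,116.

£12,116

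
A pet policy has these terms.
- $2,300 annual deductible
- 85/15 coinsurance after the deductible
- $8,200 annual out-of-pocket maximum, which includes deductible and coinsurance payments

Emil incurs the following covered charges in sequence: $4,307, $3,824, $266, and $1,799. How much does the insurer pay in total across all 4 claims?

$6,711.60

Claim 1 ($4,307): $2,300 finishes the deductible; $2,007 goes to coinsurance; 15% of $2,007 = $301.05. Owner pays $2,601.05; OOP now $2,601.05. Plan pays $4,307 − $2,601.05 = $1,705.95.
Claim 2 ($3,824): 15% coinsurance on $3,824 = $573.60. Owner pays $573.60; OOP now $3,174.65. Plan pays $3,824 − $573.60 = $3,250.40.
Claim 3 ($266): 15% coinsurance on $266 = $39.90. Owner owes $39.90 (running OOP $3,214.55). Plan pays $266 − $39.90 = $226.10.
Claim 4 ($1,799): deductible met; 15% of $1,799 = $269.85. Owner owes $269.85 (running OOP $3,484.40). Insurer: $1,799 − $269.85 = $1,529.15.
Insurer total: $1,705.95 + $3,250.40 + $226.10 + $1,529.15 = $6,711.60.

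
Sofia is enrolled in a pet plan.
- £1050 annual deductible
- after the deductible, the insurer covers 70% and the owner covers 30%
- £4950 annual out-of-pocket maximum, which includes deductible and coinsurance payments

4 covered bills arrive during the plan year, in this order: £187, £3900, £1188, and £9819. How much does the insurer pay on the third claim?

Claim 1 (£187): entire amount goes to the deductible. Owner owes £187 (running OOP £187). Insurer: £187 − £187 = £0.
Claim 2 (£3900): deductible takes £863, £3037 remains; coinsurance £3037 × 30% = £911.10. Cost to owner: £1774.10. OOP to date £1961.10. Plan pays £3900 − £1774.10 = £2125.90.
Claim 3 (£1188): 30% coinsurance on £1188 = £356.40. Cost to owner: £356.40. OOP to date £2317.50. Insurer: £1188 − £356.40 = £831.60.

£831.60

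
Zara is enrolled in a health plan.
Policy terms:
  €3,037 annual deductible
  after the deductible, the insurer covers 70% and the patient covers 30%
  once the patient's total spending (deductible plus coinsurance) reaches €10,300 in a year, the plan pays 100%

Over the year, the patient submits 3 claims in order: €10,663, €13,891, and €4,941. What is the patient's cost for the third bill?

Claim 1 — €10,663: €3,037 to deductible, leaving €7,626; 30% of €7,626 = €2,287.80. Cost to patient: €5,324.80. OOP to date €5,324.80.
Claim 2 — €13,891: 30% coinsurance on €13,891 = €4,167.30. Patient pays €4,167.30; OOP now €9,492.10.
Claim 3 — €4,941: deductible already satisfied, so patient's share is 30% × €4,941 = €1,482.30. OOP would hit €10,974.40 > €10,300, so the cap limits the patient to €10,300 − €9,492.10 = €807.90.

€807.90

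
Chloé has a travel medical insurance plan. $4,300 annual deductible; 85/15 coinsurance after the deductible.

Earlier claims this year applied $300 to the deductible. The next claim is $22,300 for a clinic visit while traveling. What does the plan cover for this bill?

$300 of the $4,300 deductible is already met, leaving $4,000.
That leaves $22,300 − $4,000 = $18,300 for coinsurance.
15% of $18,300 = $2,745 falls to the traveler.
So the traveler owes $4,000 + $2,745 = $6,745.
The insurer covers the remainder: $22,300 − $6,745 = $15,555.

$15,555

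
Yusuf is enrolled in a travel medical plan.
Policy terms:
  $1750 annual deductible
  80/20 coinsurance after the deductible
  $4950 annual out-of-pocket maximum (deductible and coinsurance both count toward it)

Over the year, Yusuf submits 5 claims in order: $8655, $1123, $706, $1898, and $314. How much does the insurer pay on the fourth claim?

$1518.40

Claim 1 — $8655: deductible takes $1750, $6905 remains; traveler's 20% is $1381. Traveler pays $3131; OOP now $3131. Plan pays $8655 − $3131 = $5524.
Claim 2 — $1123: deductible met; 20% of $1123 = $224.60. Traveler owes $224.60 (running OOP $3355.60). Plan pays $1123 − $224.60 = $898.40.
Claim 3 — $706: deductible met; 20% of $706 = $141.20. Traveler pays $141.20; OOP now $3496.80. Insurer: $706 − $141.20 = $564.80.
Claim 4 — $1898: deductible already satisfied, so traveler's share is 20% × $1898 = $379.60. Cost to traveler: $379.60. OOP to date $3876.40. Insurer: $1898 − $379.60 = $1518.40.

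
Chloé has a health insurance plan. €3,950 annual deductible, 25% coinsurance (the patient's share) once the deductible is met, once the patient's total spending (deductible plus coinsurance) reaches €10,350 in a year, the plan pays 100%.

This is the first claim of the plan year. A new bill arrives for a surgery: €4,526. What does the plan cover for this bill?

€432

Nothing has been paid toward the €3,950 deductible, so the first €3,950 of this charge is applied there.
After the €3,950 deductible portion, €4,526 − €3,950 = €576 is subject to coinsurance.
25% of €576 = €144 falls to the patient.
That puts the patient's cost at €3,950 + €144 = €4,094 before any cap.
Total out-of-pocket so far would be €0 + €4,094 = €4,094, below the €10,350 cap — no reduction.
Insurer pays the balance: €4,526 − €4,094 = €432.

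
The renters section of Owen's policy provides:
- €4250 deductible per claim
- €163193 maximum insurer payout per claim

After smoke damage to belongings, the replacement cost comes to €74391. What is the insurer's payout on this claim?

After the deductible, €74391 − €4250 = €70141 remains.
€70141 ≤ €163193, so the limit doesn't bind; insurer pays €70141.

€70141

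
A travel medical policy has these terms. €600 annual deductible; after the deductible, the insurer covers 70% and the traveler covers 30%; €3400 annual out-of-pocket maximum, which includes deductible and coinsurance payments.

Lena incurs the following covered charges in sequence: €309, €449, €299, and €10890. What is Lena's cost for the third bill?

€89.70

Claim 1 (€309): fully absorbed by the deductible. Traveler owes €309 (running OOP €309).
Claim 2 (€449): deductible takes €291, €158 remains; traveler's 30% is €47.40. Traveler owes €338.40 (running OOP €647.40).
Claim 3 (€299): 30% coinsurance on €299 = €89.70. Cost to traveler: €89.70. OOP to date €737.10.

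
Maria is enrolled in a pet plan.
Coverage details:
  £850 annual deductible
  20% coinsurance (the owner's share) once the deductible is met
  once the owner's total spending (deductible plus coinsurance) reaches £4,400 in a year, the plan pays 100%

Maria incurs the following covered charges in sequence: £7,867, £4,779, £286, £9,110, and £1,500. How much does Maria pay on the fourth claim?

£1,133.60

Claim 1 — £7,867: £850 to deductible, leaving £7,017; 20% of £7,017 = £1,403.40. Owner pays £2,253.40; OOP now £2,253.40.
Claim 2 — £4,779: 20% coinsurance on £4,779 = £955.80. Cost to owner: £955.80. OOP to date £3,209.20.
Claim 3 — £286: 20% coinsurance on £286 = £57.20. Owner pays £57.20; OOP now £3,266.40.
Claim 4 — £9,110: 20% coinsurance on £9,110 = £1,822. Adding that to £3,266.40 gives £5,088.40, past the £4,400 cap; owner pays only £4,400 − £3,266.40 = £1,133.60.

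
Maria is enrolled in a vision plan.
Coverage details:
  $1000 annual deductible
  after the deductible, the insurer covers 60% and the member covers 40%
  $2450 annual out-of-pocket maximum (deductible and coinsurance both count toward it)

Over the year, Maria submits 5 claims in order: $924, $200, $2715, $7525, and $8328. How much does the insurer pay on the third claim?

$1629

Claim 1 ($924): all of it applies to the deductible. Member owes $924 (running OOP $924). Plan pays $924 − $924 = $0.
Claim 2 ($200): $76 finishes the deductible; $124 goes to coinsurance; member's 40% is $49.60. Member pays $125.60; OOP now $1049.60. Plan pays $200 − $125.60 = $74.40.
Claim 3 ($2715): 40% coinsurance on $2715 = $1086. Member owes $1086 (running OOP $2135.60). Insurer: $2715 − $1086 = $1629.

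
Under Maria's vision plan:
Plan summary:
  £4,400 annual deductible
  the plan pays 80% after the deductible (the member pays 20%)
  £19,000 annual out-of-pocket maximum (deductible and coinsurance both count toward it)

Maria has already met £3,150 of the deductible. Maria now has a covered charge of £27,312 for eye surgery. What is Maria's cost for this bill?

£6,462.40

£3,150 of the £4,400 deductible is already met, leaving £1,250.
After the £1,250 deductible portion, £27,312 − £1,250 = £26,062 is subject to coinsurance.
Member's 20% share of £26,062 is £5,212.40.
Member responsibility before any cap: £1,250 + £5,212.40 = £6,462.40.
Year-to-date out-of-pocket becomes £3,150 + £6,462.40 = £9,612.40, still under the £19,000 maximum, so no cap applies.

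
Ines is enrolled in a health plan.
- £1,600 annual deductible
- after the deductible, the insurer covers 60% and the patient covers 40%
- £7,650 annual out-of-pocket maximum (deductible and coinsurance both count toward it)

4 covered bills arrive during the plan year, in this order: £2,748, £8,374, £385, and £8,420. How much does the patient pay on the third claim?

£154

Claim 1 — £2,748: £1,600 finishes the deductible; £1,148 goes to coinsurance; coinsurance £1,148 × 40% = £459.20. Cost to patient: £2,059.20. OOP to date £2,059.20.
Claim 2 — £8,374: deductible met; 40% of £8,374 = £3,349.60. Patient owes £3,349.60 (running OOP £5,408.80).
Claim 3 — £385: deductible already satisfied, so patient's share is 40% × £385 = £154. Patient pays £154; OOP now £5,562.80.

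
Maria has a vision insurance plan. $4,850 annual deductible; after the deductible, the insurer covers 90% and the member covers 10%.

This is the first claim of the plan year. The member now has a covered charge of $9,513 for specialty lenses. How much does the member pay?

The full $4,850 deductible is still open; $4,850 of this bill applies to it.
That leaves $9,513 − $4,850 = $4,663 for coinsurance.
Coinsurance: $4,663 × 10% = $466.30.
So the member owes $4,850 + $466.30 = $5,316.30.

$5,316.30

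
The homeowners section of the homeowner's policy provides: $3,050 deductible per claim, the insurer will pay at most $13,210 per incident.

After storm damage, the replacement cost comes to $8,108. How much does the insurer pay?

$5,058

Subtract the deductible: $8,108 − $3,050 = $5,058.
That's under the $13,210 cap, so the insurer reimburses the full $5,058.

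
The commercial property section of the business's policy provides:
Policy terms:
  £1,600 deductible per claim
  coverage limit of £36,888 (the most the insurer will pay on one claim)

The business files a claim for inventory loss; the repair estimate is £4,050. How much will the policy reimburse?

After the deductible, £4,050 − £1,600 = £2,450 remains.
£2,450 ≤ £36,888, so the limit doesn't bind; insurer pays £2,450.

£2,450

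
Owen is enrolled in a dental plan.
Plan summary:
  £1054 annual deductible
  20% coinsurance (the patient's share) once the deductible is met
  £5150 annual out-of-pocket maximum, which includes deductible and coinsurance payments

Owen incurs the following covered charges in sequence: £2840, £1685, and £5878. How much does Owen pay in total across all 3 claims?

£2923.80

Bill 1, £2840: £1054 to deductible, leaving £1786; patient's 20% is £357.20. Cost to patient: £1411.20. OOP to date £1411.20.
Bill 2, £1685: deductible already satisfied, so patient's share is 20% × £1685 = £337. Patient owes £337 (running OOP £1748.20).
Bill 3, £5878: 20% coinsurance on £5878 = £1175.60. Cost to patient: £1175.60. OOP to date £2923.80.
Total paid by the patient: £1411.20 + £337 + £1175.60 = £2923.80.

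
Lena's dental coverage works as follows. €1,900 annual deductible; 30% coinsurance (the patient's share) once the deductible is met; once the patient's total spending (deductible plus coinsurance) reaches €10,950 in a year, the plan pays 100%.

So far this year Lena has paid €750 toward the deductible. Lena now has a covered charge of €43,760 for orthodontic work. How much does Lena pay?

€10,200

Remaining deductible: €1,900 − €750 = €1,150.
After the €1,150 deductible portion, €43,760 − €1,150 = €42,610 is subject to coinsurance.
30% of €42,610 = €12,783 falls to the patient.
So the patient owes €1,150 + €12,783 = €13,933 before any cap.
Adding €13,933 to the €750 already spent would give €14,683, which exceeds the €10,950 cap; the patient pays just €10,950 − €750 = €10,200.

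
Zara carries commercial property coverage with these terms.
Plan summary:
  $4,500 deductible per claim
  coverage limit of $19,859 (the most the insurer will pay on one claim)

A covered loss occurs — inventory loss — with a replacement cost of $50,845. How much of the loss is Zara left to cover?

After the deductible, $50,845 − $4,500 = $46,345 remains.
Since $46,345 > $19,859, the payout is capped at $19,859.
Out of pocket: $50,845 − $19,859 = $30,986.

$30,986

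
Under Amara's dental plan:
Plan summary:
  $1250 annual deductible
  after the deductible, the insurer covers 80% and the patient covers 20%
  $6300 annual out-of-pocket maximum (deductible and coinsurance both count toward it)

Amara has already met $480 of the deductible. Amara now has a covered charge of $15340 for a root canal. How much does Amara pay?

Remaining deductible: $1250 − $480 = $770.
After the $770 deductible portion, $15340 − $770 = $14570 is subject to coinsurance.
Patient's 20% share of $14570 is $2914.
So the patient owes $770 + $2914 = $3684 before any cap.
Cumulative spending $480 + $3684 = $4164 stays under the $6300 maximum.

$3684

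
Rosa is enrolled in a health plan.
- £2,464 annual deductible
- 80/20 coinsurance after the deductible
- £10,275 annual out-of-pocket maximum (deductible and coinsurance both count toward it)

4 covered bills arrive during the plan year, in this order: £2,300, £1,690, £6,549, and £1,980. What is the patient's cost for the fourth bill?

Claim 1 — £2,300: entire amount goes to the deductible. Patient pays £2,300; OOP now £2,300.
Claim 2 — £1,690: deductible takes £164, £1,526 remains; coinsurance £1,526 × 20% = £305.20. Cost to patient: £469.20. OOP to date £2,769.20.
Claim 3 — £6,549: deductible met; 20% of £6,549 = £1,309.80. Patient owes £1,309.80 (running OOP £4,079).
Claim 4 — £1,980: deductible met; 20% of £1,980 = £396. Patient owes £396 (running OOP £4,475).

£396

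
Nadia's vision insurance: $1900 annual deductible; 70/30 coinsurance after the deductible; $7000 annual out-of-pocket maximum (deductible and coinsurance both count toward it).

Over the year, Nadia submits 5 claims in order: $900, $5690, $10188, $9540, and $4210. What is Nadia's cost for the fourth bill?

#1 ($900): all of it applies to the deductible. Member owes $900 (running OOP $900).
#2 ($5690): $1000 finishes the deductible; $4690 goes to coinsurance; 30% of $4690 = $1407. Cost to member: $2407. OOP to date $3307.
#3 ($10188): 30% coinsurance on $10188 = $3056.40. Member pays $3056.40; OOP now $6363.40.
#4 ($9540): 30% coinsurance on $9540 = $2862. OOP would hit $9225.40 > $7000, so the cap limits the member to $7000 − $6363.40 = $636.60.

$636.60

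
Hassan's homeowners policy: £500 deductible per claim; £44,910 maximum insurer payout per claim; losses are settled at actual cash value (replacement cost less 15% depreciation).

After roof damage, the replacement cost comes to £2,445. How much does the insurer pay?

At 15% depreciation, ACV = £2,445 − £366.75 = £2,078.25.
Less the £500 deductible: £2,078.25 − £500 = £1,578.25.
£1,578.25 ≤ £44,910, so the limit doesn't bind; insurer pays £1,578.25.

£1,578.25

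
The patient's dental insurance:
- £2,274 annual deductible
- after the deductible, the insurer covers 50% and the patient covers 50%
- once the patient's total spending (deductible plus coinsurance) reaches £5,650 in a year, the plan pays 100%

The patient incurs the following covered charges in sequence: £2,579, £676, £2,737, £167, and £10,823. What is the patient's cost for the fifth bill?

Claim 1 — £2,579: deductible takes £2,274, £305 remains; coinsurance £305 × 50% = £152.50. Patient owes £2,426.50 (running OOP £2,426.50).
Claim 2 — £676: deductible met; 50% of £676 = £338. Patient owes £338 (running OOP £2,764.50).
Claim 3 — £2,737: 50% coinsurance on £2,737 = £1,368.50. Patient owes £1,368.50 (running OOP £4,133).
Claim 4 — £167: deductible met; 50% of £167 = £83.50. Cost to patient: £83.50. OOP to date £4,216.50.
Claim 5 — £10,823: 50% coinsurance on £10,823 = £5,411.50. OOP would hit £9,628 > £5,650, so the cap limits the patient to £5,650 − £4,216.50 = £1,433.50.

£1,433.50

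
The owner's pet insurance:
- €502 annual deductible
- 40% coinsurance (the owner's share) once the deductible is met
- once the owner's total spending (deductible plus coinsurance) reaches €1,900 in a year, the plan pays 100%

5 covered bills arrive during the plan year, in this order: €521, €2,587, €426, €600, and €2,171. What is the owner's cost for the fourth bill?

€185.20

#1 (€521): €502 to deductible, leaving €19; owner's 40% is €7.60. Owner owes €509.60 (running OOP €509.60).
#2 (€2,587): deductible met; 40% of €2,587 = €1,034.80. Owner owes €1,034.80 (running OOP €1,544.40).
#3 (€426): deductible already satisfied, so owner's share is 40% × €426 = €170.40. Cost to owner: €170.40. OOP to date €1,714.80.
#4 (€600): deductible met; 40% of €600 = €240. Adding that to €1,714.80 gives €1,954.80, past the €1,900 cap; owner pays only €1,900 − €1,714.80 = €185.20.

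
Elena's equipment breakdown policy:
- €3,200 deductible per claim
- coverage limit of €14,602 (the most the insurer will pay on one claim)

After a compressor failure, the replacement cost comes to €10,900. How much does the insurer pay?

Less the €3,200 deductible: €10,900 − €3,200 = €7,700.
That's under the €14,602 cap, so the insurer reimburses the full €7,700.

€7,700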